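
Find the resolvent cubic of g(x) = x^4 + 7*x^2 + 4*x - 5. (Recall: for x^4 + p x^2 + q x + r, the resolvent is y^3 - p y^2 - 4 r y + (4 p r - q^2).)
h(y) = y^3 - 7*y^2 + 20*y - 156

Identify coefficients: p = 7, q = 4, r = -5.
Plug into h(y) = y^3 - p y^2 - 4 r y + (4 p r - q^2):
  h(y) = y^3 - (7) y^2 - 4*(-5) y + (4*(7)*(-5) - (4)^2)
       = y^3 + (-7) y^2 + (20) y + (-156).
Simplifying: h(y) = y^3 - 7*y^2 + 20*y - 156.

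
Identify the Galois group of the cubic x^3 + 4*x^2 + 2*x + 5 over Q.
Gal(K/Q) = S_3 (symmetric group of order 6)

Compute the discriminant of x^3 + (4)*x^2 + (2)*x + (5): Δ = -1203. Since Δ is not a rational square, the Galois group is not contained in A_3; it must be the full S_3 (irreducibility of the cubic rules out anything smaller).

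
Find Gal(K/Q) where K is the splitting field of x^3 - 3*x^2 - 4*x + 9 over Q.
Gal(K/Q) = S_3 (symmetric group of order 6)

Compute the discriminant of x^3 + (-3)*x^2 + (-4)*x + (9): Δ = 1129. Since Δ is not a rational square, the Galois group is not contained in A_3; it must be the full S_3 (irreducibility of the cubic rules out anything smaller).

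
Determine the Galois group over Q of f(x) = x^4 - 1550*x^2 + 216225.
Gal(K/Q) = Z/2Z (cyclic of order 2)

f factors as (x^2 - 155)(x^2 - 1395), so the splitting field is K = Q(sqrt(155), sqrt(1395)). The squarefree part of 155 is 155 and the squarefree part of 1395 is also 155, so sqrt(155) and sqrt(1395) are both rational multiples of sqrt(155). Hence Q(sqrt(155)) = Q(sqrt(1395)) = Q(sqrt(155)), and the splitting field collapses to a single degree-2 extension with Galois group Z/2Z.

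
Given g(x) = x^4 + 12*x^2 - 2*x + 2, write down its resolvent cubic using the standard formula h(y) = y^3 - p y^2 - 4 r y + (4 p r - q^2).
h(y) = y^3 - 12*y^2 - 8*y + 92

Identify coefficients: p = 12, q = -2, r = 2.
Plug into h(y) = y^3 - p y^2 - 4 r y + (4 p r - q^2):
  h(y) = y^3 - (12) y^2 - 4*(2) y + (4*(12)*(2) - (-2)^2)
       = y^3 + (-12) y^2 + (-8) y + (92).
Simplifying: h(y) = y^3 - 12*y^2 - 8*y + 92.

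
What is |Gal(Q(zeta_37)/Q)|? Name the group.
|Gal(Q(zeta_37)/Q)| = phi(37) = 36; group ≅ (Z/37Z)^* ≅ Z/36Z

The n-th cyclotomic polynomial Φ_37(x) is the minimal polynomial of zeta_37 over Q and has degree phi(37) = 36. So Q(zeta_37) is a degree-36 Galois extension with Galois group (Z/37Z)^*. (Z/37Z)^* is cyclic since 37 is an odd prime power (or 4). Hence Gal(Q(zeta_37)/Q) ≅ Z/36Z.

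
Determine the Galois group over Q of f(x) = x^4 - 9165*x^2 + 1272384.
Gal(K/Q) = Z/2Z (cyclic of order 2)

f factors as (x^2 - 141)(x^2 - 9024), so the splitting field is K = Q(sqrt(141), sqrt(9024)). The squarefree part of 141 is 141 and the squarefree part of 9024 is also 141, so sqrt(141) and sqrt(9024) are both rational multiples of sqrt(141). Hence Q(sqrt(141)) = Q(sqrt(9024)) = Q(sqrt(141)), and the splitting field collapses to a single degree-2 extension with Galois group Z/2Z.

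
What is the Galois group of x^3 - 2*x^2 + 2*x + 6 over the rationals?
Gal(K/Q) = S_3 (symmetric group of order 6)

Compute the discriminant of x^3 + (-2)*x^2 + (2)*x + (6): Δ = -1228. Since Δ is not a rational square, the Galois group is not contained in A_3; it must be the full S_3 (irreducibility of the cubic rules out anything smaller).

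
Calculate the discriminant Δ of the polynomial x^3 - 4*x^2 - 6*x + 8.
Δ = 5216

For x^3 + a x^2 + b x + c the discriminant is Δ = 18 a b c - 4 a^3 c + a^2 b^2 - 4 b^3 - 27 c^2.
Plug a = -4, b = -6, c = 8:
  18*(-4)*(-6)*(8) - 4*(-4)^3*(8) + (-4)^2*(-6)^2 - 4*(-6)^3 - 27*(8)^2
  = 3456 + (2048) + 576 + (864) + (-1728)
  = 5216.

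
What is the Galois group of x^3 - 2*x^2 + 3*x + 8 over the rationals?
Gal(K/Q) = S_3 (symmetric group of order 6)

Compute the discriminant of x^3 + (-2)*x^2 + (3)*x + (8): Δ = -2408. Since Δ is not a rational square, the Galois group is not contained in A_3; it must be the full S_3 (irreducibility of the cubic rules out anything smaller).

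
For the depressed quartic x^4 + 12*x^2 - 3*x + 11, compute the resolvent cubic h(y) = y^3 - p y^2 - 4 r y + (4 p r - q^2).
h(y) = y^3 - 12*y^2 - 44*y + 519

Identify coefficients: p = 12, q = -3, r = 11.
Plug into h(y) = y^3 - p y^2 - 4 r y + (4 p r - q^2):
  h(y) = y^3 - (12) y^2 - 4*(11) y + (4*(12)*(11) - (-3)^2)
       = y^3 + (-12) y^2 + (-44) y + (519).
Simplifying: h(y) = y^3 - 12*y^2 - 44*y + 519.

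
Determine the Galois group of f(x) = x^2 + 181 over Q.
Gal(K/Q) = Z/2Z (cyclic of order 2)

x^2 + 181 is irreducible over Q since -181 is not a rational square. The splitting field Q(sqrt(-181)) has degree 2 over Q, and its unique nontrivial automorphism is sqrt(-181) ↦ -sqrt(-181). Hence Gal(Q(sqrt(-181))/Q) = Z/2Z.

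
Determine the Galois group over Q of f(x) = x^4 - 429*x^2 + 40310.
Gal(K/Q) = V_4 (Klein four-group, Z/2Z × Z/2Z)

f factors as (x^2 - 290)(x^2 - 139), so the splitting field is K = Q(sqrt(290), sqrt(139)). The elements 290, 139, 40310 are all non-squares in Q, so sqrt(290) and sqrt(139) generate independent quadratic extensions. Thus [K:Q] = 4 and Gal(K/Q) is generated by the two order-2 automorphisms sqrt(290) ↦ -sqrt(290) and sqrt(139) ↦ -sqrt(139), giving V_4.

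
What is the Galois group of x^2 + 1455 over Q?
Gal(K/Q) = Z/2Z (cyclic of order 2)

x^2 + 1455 is irreducible over Q since -1455 is not a rational square. The splitting field Q(sqrt(-1455)) has degree 2 over Q, and its unique nontrivial automorphism is sqrt(-1455) ↦ -sqrt(-1455). Hence Gal(Q(sqrt(-1455))/Q) = Z/2Z.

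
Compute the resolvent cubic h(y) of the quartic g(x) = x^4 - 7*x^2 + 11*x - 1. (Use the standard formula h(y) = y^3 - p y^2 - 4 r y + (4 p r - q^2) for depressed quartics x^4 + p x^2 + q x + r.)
h(y) = y^3 + 7*y^2 + 4*y - 93

Identify coefficients: p = -7, q = 11, r = -1.
Plug into h(y) = y^3 - p y^2 - 4 r y + (4 p r - q^2):
  h(y) = y^3 - (-7) y^2 - 4*(-1) y + (4*(-7)*(-1) - (11)^2)
       = y^3 + (7) y^2 + (4) y + (-93).
Simplifying: h(y) = y^3 + 7*y^2 + 4*y - 93.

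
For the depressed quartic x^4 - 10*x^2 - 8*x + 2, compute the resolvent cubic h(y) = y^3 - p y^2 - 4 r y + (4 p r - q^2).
h(y) = y^3 + 10*y^2 - 8*y - 144

Identify coefficients: p = -10, q = -8, r = 2.
Plug into h(y) = y^3 - p y^2 - 4 r y + (4 p r - q^2):
  h(y) = y^3 - (-10) y^2 - 4*(2) y + (4*(-10)*(2) - (-8)^2)
       = y^3 + (10) y^2 + (-8) y + (-144).
Simplifying: h(y) = y^3 + 10*y^2 - 8*y - 144.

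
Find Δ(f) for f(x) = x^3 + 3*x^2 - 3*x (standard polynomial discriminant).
Δ = 189

For x^3 + a x^2 + b x + c the discriminant is Δ = 18 a b c - 4 a^3 c + a^2 b^2 - 4 b^3 - 27 c^2.
Plug a = 3, b = -3, c = 0:
  18*(3)*(-3)*(0) - 4*(3)^3*(0) + (3)^2*(-3)^2 - 4*(-3)^3 - 27*(0)^2
  = 0 + (0) + 81 + (108) + (0)
  = 189.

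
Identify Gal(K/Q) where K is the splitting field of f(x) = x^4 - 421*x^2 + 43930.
Gal(K/Q) = V_4 (Klein four-group, Z/2Z × Z/2Z)

f factors as (x^2 - 230)(x^2 - 191), so the splitting field is K = Q(sqrt(230), sqrt(191)). The elements 230, 191, 43930 are all non-squares in Q, so sqrt(230) and sqrt(191) generate independent quadratic extensions. Thus [K:Q] = 4 and Gal(K/Q) is generated by the two order-2 automorphisms sqrt(230) ↦ -sqrt(230) and sqrt(191) ↦ -sqrt(191), giving V_4.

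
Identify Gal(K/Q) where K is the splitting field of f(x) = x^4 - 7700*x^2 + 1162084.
Gal(K/Q) = Z/2Z (cyclic of order 2)

f factors as (x^2 - 7546)(x^2 - 154), so the splitting field is K = Q(sqrt(7546), sqrt(154)). The squarefree part of 7546 is 154 and the squarefree part of 154 is also 154, so sqrt(7546) and sqrt(154) are both rational multiples of sqrt(154). Hence Q(sqrt(7546)) = Q(sqrt(154)) = Q(sqrt(154)), and the splitting field collapses to a single degree-2 extension with Galois group Z/2Z.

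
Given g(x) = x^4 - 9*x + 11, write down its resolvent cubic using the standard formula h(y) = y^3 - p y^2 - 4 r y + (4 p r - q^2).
h(y) = y^3 - 44*y - 81

Identify coefficients: p = 0, q = -9, r = 11.
Plug into h(y) = y^3 - p y^2 - 4 r y + (4 p r - q^2):
  h(y) = y^3 - (0) y^2 - 4*(11) y + (4*(0)*(11) - (-9)^2)
       = y^3 + (0) y^2 + (-44) y + (-81).
Simplifying: h(y) = y^3 - 44*y - 81.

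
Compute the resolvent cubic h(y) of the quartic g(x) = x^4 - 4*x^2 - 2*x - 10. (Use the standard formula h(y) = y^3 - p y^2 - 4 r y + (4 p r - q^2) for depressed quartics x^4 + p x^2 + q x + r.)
h(y) = y^3 + 4*y^2 + 40*y + 156

Identify coefficients: p = -4, q = -2, r = -10.
Plug into h(y) = y^3 - p y^2 - 4 r y + (4 p r - q^2):
  h(y) = y^3 - (-4) y^2 - 4*(-10) y + (4*(-4)*(-10) - (-2)^2)
       = y^3 + (4) y^2 + (40) y + (156).
Simplifying: h(y) = y^3 + 4*y^2 + 40*y + 156.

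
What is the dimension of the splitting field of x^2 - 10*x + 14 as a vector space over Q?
[K:Q] = 2

The discriminant of x^2 + (-10)*x + (14) is b^2 - 4c = 100 - (56) = 44. Since 44 is not a perfect square in Q, the polynomial is irreducible over Q. Its two roots generate a degree-2 extension, so [K:Q] = 2.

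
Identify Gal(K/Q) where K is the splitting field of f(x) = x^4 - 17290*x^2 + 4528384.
Gal(K/Q) = Z/2Z (cyclic of order 2)

f factors as (x^2 - 17024)(x^2 - 266), so the splitting field is K = Q(sqrt(17024), sqrt(266)). The squarefree part of 17024 is 266 and the squarefree part of 266 is also 266, so sqrt(17024) and sqrt(266) are both rational multiples of sqrt(266). Hence Q(sqrt(17024)) = Q(sqrt(266)) = Q(sqrt(266)), and the splitting field collapses to a single degree-2 extension with Galois group Z/2Z.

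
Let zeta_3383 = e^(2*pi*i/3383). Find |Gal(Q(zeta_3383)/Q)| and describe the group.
|Gal(Q(zeta_3383)/Q)| = phi(3383) = 3168; group ≅ (Z/3383Z)^* ≅ Z/16Z × Z/198Z

The n-th cyclotomic polynomial Φ_3383(x) is the minimal polynomial of zeta_3383 over Q and has degree phi(3383) = 3168. So Q(zeta_3383) is a degree-3168 Galois extension with Galois group (Z/3383Z)^*. By CRT, (Z/3383Z)^* ≅ (Z/17Z)^* × (Z/199Z)^*. Each prime-power unit group is (Z/17Z)^* ≅ Z/16Z; (Z/199Z)^* ≅ Z/198Z. Hence Gal(Q(zeta_3383)/Q) ≅ Z/16Z × Z/198Z.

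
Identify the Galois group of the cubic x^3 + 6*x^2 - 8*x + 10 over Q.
Gal(K/Q) = S_3 (symmetric group of order 6)

Compute the discriminant of x^3 + (6)*x^2 + (-8)*x + (10): Δ = -15628. Since Δ is not a rational square, the Galois group is not contained in A_3; it must be the full S_3 (irreducibility of the cubic rules out anything smaller).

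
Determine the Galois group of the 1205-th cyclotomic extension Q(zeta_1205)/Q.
|Gal(Q(zeta_1205)/Q)| = phi(1205) = 960; group ≅ (Z/1205Z)^* ≅ Z/4Z × Z/240Z

The n-th cyclotomic polynomial Φ_1205(x) is the minimal polynomial of zeta_1205 over Q and has degree phi(1205) = 960. So Q(zeta_1205) is a degree-960 Galois extension with Galois group (Z/1205Z)^*. By CRT, (Z/1205Z)^* ≅ (Z/5Z)^* × (Z/241Z)^*. Each prime-power unit group is (Z/5Z)^* ≅ Z/4Z; (Z/241Z)^* ≅ Z/240Z. Hence Gal(Q(zeta_1205)/Q) ≅ Z/4Z × Z/240Z.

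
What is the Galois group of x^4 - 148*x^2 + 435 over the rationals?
Gal(K/Q) = V_4 (Klein four-group, Z/2Z × Z/2Z)

f factors as (x^2 - 145)(x^2 - 3), so the splitting field is K = Q(sqrt(145), sqrt(3)). The elements 145, 3, 435 are all non-squares in Q, so sqrt(145) and sqrt(3) generate independent quadratic extensions. Thus [K:Q] = 4 and Gal(K/Q) is generated by the two order-2 automorphisms sqrt(145) ↦ -sqrt(145) and sqrt(3) ↦ -sqrt(3), giving V_4.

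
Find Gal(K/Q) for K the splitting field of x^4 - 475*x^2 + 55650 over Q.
Gal(K/Q) = V_4 (Klein four-group, Z/2Z × Z/2Z)

f factors as (x^2 - 210)(x^2 - 265), so the splitting field is K = Q(sqrt(210), sqrt(265)). The elements 210, 265, 55650 are all non-squares in Q, so sqrt(210) and sqrt(265) generate independent quadratic extensions. Thus [K:Q] = 4 and Gal(K/Q) is generated by the two order-2 automorphisms sqrt(210) ↦ -sqrt(210) and sqrt(265) ↦ -sqrt(265), giving V_4.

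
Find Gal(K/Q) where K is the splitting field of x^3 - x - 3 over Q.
Gal(K/Q) = S_3 (symmetric group of order 6)

Compute the discriminant of x^3 + (0)*x^2 + (-1)*x + (-3): Δ = -239. Since Δ is not a rational square, the Galois group is not contained in A_3; it must be the full S_3 (irreducibility of the cubic rules out anything smaller).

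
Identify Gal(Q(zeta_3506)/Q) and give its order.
|Gal(Q(zeta_3506)/Q)| = phi(3506) = 1752; group ≅ (Z/3506Z)^* ≅ Z/1752Z

The n-th cyclotomic polynomial Φ_3506(x) is the minimal polynomial of zeta_3506 over Q and has degree phi(3506) = 1752. So Q(zeta_3506) is a degree-1752 Galois extension with Galois group (Z/3506Z)^*. By CRT, (Z/3506Z)^* ≅ (Z/2Z)^* × (Z/1753Z)^*. Each prime-power unit group is (Z/2Z)^* ≅ trivial group (order 1); (Z/1753Z)^* ≅ Z/1752Z. Hence Gal(Q(zeta_3506)/Q) ≅ Z/1752Z.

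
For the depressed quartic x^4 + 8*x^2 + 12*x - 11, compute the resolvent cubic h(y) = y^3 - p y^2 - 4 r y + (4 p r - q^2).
h(y) = y^3 - 8*y^2 + 44*y - 496

Identify coefficients: p = 8, q = 12, r = -11.
Plug into h(y) = y^3 - p y^2 - 4 r y + (4 p r - q^2):
  h(y) = y^3 - (8) y^2 - 4*(-11) y + (4*(8)*(-11) - (12)^2)
       = y^3 + (-8) y^2 + (44) y + (-496).
Simplifying: h(y) = y^3 - 8*y^2 + 44*y - 496.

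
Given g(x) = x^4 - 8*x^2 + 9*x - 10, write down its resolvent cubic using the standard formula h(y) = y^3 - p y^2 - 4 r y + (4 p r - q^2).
h(y) = y^3 + 8*y^2 + 40*y + 239

Identify coefficients: p = -8, q = 9, r = -10.
Plug into h(y) = y^3 - p y^2 - 4 r y + (4 p r - q^2):
  h(y) = y^3 - (-8) y^2 - 4*(-10) y + (4*(-8)*(-10) - (9)^2)
       = y^3 + (8) y^2 + (40) y + (239).
Simplifying: h(y) = y^3 + 8*y^2 + 40*y + 239.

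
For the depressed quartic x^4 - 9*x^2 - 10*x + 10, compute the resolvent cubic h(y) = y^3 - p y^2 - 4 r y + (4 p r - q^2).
h(y) = y^3 + 9*y^2 - 40*y - 460

Identify coefficients: p = -9, q = -10, r = 10.
Plug into h(y) = y^3 - p y^2 - 4 r y + (4 p r - q^2):
  h(y) = y^3 - (-9) y^2 - 4*(10) y + (4*(-9)*(10) - (-10)^2)
       = y^3 + (9) y^2 + (-40) y + (-460).
Simplifying: h(y) = y^3 + 9*y^2 - 40*y - 460.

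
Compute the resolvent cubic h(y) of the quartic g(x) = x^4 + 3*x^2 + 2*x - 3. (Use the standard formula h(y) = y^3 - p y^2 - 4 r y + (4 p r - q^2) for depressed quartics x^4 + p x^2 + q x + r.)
h(y) = y^3 - 3*y^2 + 12*y - 40

Identify coefficients: p = 3, q = 2, r = -3.
Plug into h(y) = y^3 - p y^2 - 4 r y + (4 p r - q^2):
  h(y) = y^3 - (3) y^2 - 4*(-3) y + (4*(3)*(-3) - (2)^2)
       = y^3 + (-3) y^2 + (12) y + (-40).
Simplifying: h(y) = y^3 - 3*y^2 + 12*y - 40.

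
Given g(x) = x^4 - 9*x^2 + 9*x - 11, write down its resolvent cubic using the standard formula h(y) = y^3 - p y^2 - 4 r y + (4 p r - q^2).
h(y) = y^3 + 9*y^2 + 44*y + 315

Identify coefficients: p = -9, q = 9, r = -11.
Plug into h(y) = y^3 - p y^2 - 4 r y + (4 p r - q^2):
  h(y) = y^3 - (-9) y^2 - 4*(-11) y + (4*(-9)*(-11) - (9)^2)
       = y^3 + (9) y^2 + (44) y + (315).
Simplifying: h(y) = y^3 + 9*y^2 + 44*y + 315.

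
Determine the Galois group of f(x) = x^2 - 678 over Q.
Gal(K/Q) = Z/2Z (cyclic of order 2)

x^2 - 678 is irreducible over Q since 678 is not a rational square. The splitting field Q(sqrt(678)) has degree 2 over Q, and its unique nontrivial automorphism is sqrt(678) ↦ -sqrt(678). Hence Gal(Q(sqrt(678))/Q) = Z/2Z.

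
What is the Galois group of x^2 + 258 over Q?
Gal(K/Q) = Z/2Z (cyclic of order 2)

x^2 + 258 is irreducible over Q since -258 is not a rational square. The splitting field Q(sqrt(-258)) has degree 2 over Q, and its unique nontrivial automorphism is sqrt(-258) ↦ -sqrt(-258). Hence Gal(Q(sqrt(-258))/Q) = Z/2Z.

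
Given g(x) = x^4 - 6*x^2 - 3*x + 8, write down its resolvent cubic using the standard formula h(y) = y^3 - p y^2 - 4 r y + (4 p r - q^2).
h(y) = y^3 + 6*y^2 - 32*y - 201

Identify coefficients: p = -6, q = -3, r = 8.
Plug into h(y) = y^3 - p y^2 - 4 r y + (4 p r - q^2):
  h(y) = y^3 - (-6) y^2 - 4*(8) y + (4*(-6)*(8) - (-3)^2)
       = y^3 + (6) y^2 + (-32) y + (-201).
Simplifying: h(y) = y^3 + 6*y^2 - 32*y - 201.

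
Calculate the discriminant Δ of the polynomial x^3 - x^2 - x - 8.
Δ = -1899

For x^3 + a x^2 + b x + c the discriminant is Δ = 18 a b c - 4 a^3 c + a^2 b^2 - 4 b^3 - 27 c^2.
Plug a = -1, b = -1, c = -8:
  18*(-1)*(-1)*(-8) - 4*(-1)^3*(-8) + (-1)^2*(-1)^2 - 4*(-1)^3 - 27*(-8)^2
  = -144 + (-32) + 1 + (4) + (-1728)
  = -1899.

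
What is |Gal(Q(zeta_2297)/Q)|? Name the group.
|Gal(Q(zeta_2297)/Q)| = phi(2297) = 2296; group ≅ (Z/2297Z)^* ≅ Z/2296Z

The n-th cyclotomic polynomial Φ_2297(x) is the minimal polynomial of zeta_2297 over Q and has degree phi(2297) = 2296. So Q(zeta_2297) is a degree-2296 Galois extension with Galois group (Z/2297Z)^*. (Z/2297Z)^* is cyclic since 2297 is an odd prime power (or 4). Hence Gal(Q(zeta_2297)/Q) ≅ Z/2296Z.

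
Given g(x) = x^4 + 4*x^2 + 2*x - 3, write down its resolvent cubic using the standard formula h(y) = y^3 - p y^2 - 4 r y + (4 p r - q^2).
h(y) = y^3 - 4*y^2 + 12*y - 52

Identify coefficients: p = 4, q = 2, r = -3.
Plug into h(y) = y^3 - p y^2 - 4 r y + (4 p r - q^2):
  h(y) = y^3 - (4) y^2 - 4*(-3) y + (4*(4)*(-3) - (2)^2)
       = y^3 + (-4) y^2 + (12) y + (-52).
Simplifying: h(y) = y^3 - 4*y^2 + 12*y - 52.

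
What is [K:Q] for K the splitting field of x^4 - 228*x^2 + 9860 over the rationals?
[K:Q] = 4

f factors as (x^2 - 170)(x^2 - 58); the splitting field is K = Q(sqrt(170), sqrt(58)). Since 170, 58, and 9860 are all non-squares in Q, the three subfields Q(sqrt(170)), Q(sqrt(58)), Q(sqrt(9860)) are distinct degree-2 extensions, so [K:Q] = 4 (Klein four Galois group).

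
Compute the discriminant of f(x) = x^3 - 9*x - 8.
Δ = 1188

For a depressed cubic x^3 + p x + q the discriminant is Δ = -4 p^3 - 27 q^2 = -4*(-9)^3 - 27*(-8)^2 = 2916 - 1728 = 1188.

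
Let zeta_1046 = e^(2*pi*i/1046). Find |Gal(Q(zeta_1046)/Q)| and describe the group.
|Gal(Q(zeta_1046)/Q)| = phi(1046) = 522; group ≅ (Z/1046Z)^* ≅ Z/522Z

The n-th cyclotomic polynomial Φ_1046(x) is the minimal polynomial of zeta_1046 over Q and has degree phi(1046) = 522. So Q(zeta_1046) is a degree-522 Galois extension with Galois group (Z/1046Z)^*. By CRT, (Z/1046Z)^* ≅ (Z/2Z)^* × (Z/523Z)^*. Each prime-power unit group is (Z/2Z)^* ≅ trivial group (order 1); (Z/523Z)^* ≅ Z/522Z. Hence Gal(Q(zeta_1046)/Q) ≅ Z/522Z.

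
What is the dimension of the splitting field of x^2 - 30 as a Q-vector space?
[K:Q] = 2

The polynomial x^2 - 30 is irreducible over Q since 30 is not a perfect square. Its splitting field is Q(sqrt(30)), which has degree 2 over Q.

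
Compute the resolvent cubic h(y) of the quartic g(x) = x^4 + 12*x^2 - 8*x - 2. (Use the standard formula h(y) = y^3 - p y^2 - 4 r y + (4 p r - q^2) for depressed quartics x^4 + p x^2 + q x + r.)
h(y) = y^3 - 12*y^2 + 8*y - 160

Identify coefficients: p = 12, q = -8, r = -2.
Plug into h(y) = y^3 - p y^2 - 4 r y + (4 p r - q^2):
  h(y) = y^3 - (12) y^2 - 4*(-2) y + (4*(12)*(-2) - (-8)^2)
       = y^3 + (-12) y^2 + (8) y + (-160).
Simplifying: h(y) = y^3 - 12*y^2 + 8*y - 160.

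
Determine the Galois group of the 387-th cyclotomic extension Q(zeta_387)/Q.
|Gal(Q(zeta_387)/Q)| = phi(387) = 252; group ≅ (Z/387Z)^* ≅ Z/6Z × Z/42Z

The n-th cyclotomic polynomial Φ_387(x) is the minimal polynomial of zeta_387 over Q and has degree phi(387) = 252. So Q(zeta_387) is a degree-252 Galois extension with Galois group (Z/387Z)^*. By CRT, (Z/387Z)^* ≅ (Z/9Z)^* × (Z/43Z)^*. Each prime-power unit group is (Z/9Z)^* ≅ Z/6Z; (Z/43Z)^* ≅ Z/42Z. Hence Gal(Q(zeta_387)/Q) ≅ Z/6Z × Z/42Z.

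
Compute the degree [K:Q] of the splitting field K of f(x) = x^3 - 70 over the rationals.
[K:Q] = 6

x^3 - 70 has one real root r = 70^(1/3) and two complex roots r*zeta_3, r*zeta_3^2 where zeta_3 = e^(2*pi*i/3). The splitting field is Q(r, zeta_3). [Q(r):Q] = 3 and [Q(zeta_3):Q] = 2 with gcd = 1, so [Q(r, zeta_3):Q] = 3 * 2 = 6.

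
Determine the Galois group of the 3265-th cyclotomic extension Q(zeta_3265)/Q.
|Gal(Q(zeta_3265)/Q)| = phi(3265) = 2608; group ≅ (Z/3265Z)^* ≅ Z/4Z × Z/652Z

The n-th cyclotomic polynomial Φ_3265(x) is the minimal polynomial of zeta_3265 over Q and has degree phi(3265) = 2608. So Q(zeta_3265) is a degree-2608 Galois extension with Galois group (Z/3265Z)^*. By CRT, (Z/3265Z)^* ≅ (Z/5Z)^* × (Z/653Z)^*. Each prime-power unit group is (Z/5Z)^* ≅ Z/4Z; (Z/653Z)^* ≅ Z/652Z. Hence Gal(Q(zeta_3265)/Q) ≅ Z/4Z × Z/652Z.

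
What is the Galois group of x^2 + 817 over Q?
Gal(K/Q) = Z/2Z (cyclic of order 2)

x^2 + 817 is irreducible over Q since -817 is not a rational square. The splitting field Q(sqrt(-817)) has degree 2 over Q, and its unique nontrivial automorphism is sqrt(-817) ↦ -sqrt(-817). Hence Gal(Q(sqrt(-817))/Q) = Z/2Z.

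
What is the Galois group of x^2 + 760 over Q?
Gal(K/Q) = Z/2Z (cyclic of order 2)

x^2 + 760 is irreducible over Q since -760 is not a rational square. The splitting field Q(sqrt(-760)) has degree 2 over Q, and its unique nontrivial automorphism is sqrt(-760) ↦ -sqrt(-760). Hence Gal(Q(sqrt(-760))/Q) = Z/2Z.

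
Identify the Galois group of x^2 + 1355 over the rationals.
Gal(K/Q) = Z/2Z (cyclic of order 2)

x^2 + 1355 is irreducible over Q since -1355 is not a rational square. The splitting field Q(sqrt(-1355)) has degree 2 over Q, and its unique nontrivial automorphism is sqrt(-1355) ↦ -sqrt(-1355). Hence Gal(Q(sqrt(-1355))/Q) = Z/2Z.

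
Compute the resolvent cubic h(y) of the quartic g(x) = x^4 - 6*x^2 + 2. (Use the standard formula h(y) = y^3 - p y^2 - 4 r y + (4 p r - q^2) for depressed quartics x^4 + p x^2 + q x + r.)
h(y) = y^3 + 6*y^2 - 8*y - 48

Identify coefficients: p = -6, q = 0, r = 2.
Plug into h(y) = y^3 - p y^2 - 4 r y + (4 p r - q^2):
  h(y) = y^3 - (-6) y^2 - 4*(2) y + (4*(-6)*(2) - (0)^2)
       = y^3 + (6) y^2 + (-8) y + (-48).
Simplifying: h(y) = y^3 + 6*y^2 - 8*y - 48.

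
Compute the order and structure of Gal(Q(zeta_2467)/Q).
|Gal(Q(zeta_2467)/Q)| = phi(2467) = 2466; group ≅ (Z/2467Z)^* ≅ Z/2466Z

The n-th cyclotomic polynomial Φ_2467(x) is the minimal polynomial of zeta_2467 over Q and has degree phi(2467) = 2466. So Q(zeta_2467) is a degree-2466 Galois extension with Galois group (Z/2467Z)^*. (Z/2467Z)^* is cyclic since 2467 is an odd prime power (or 4). Hence Gal(Q(zeta_2467)/Q) ≅ Z/2466Z.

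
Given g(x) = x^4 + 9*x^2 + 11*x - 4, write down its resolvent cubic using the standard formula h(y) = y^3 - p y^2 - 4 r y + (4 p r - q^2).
h(y) = y^3 - 9*y^2 + 16*y - 265

Identify coefficients: p = 9, q = 11, r = -4.
Plug into h(y) = y^3 - p y^2 - 4 r y + (4 p r - q^2):
  h(y) = y^3 - (9) y^2 - 4*(-4) y + (4*(9)*(-4) - (11)^2)
       = y^3 + (-9) y^2 + (16) y + (-265).
Simplifying: h(y) = y^3 - 9*y^2 + 16*y - 265.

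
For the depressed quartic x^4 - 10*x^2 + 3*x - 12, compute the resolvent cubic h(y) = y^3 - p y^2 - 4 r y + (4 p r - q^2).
h(y) = y^3 + 10*y^2 + 48*y + 471

Identify coefficients: p = -10, q = 3, r = -12.
Plug into h(y) = y^3 - p y^2 - 4 r y + (4 p r - q^2):
  h(y) = y^3 - (-10) y^2 - 4*(-12) y + (4*(-10)*(-12) - (3)^2)
       = y^3 + (10) y^2 + (48) y + (471).
Simplifying: h(y) = y^3 + 10*y^2 + 48*y + 471.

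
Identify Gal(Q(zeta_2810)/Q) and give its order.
|Gal(Q(zeta_2810)/Q)| = phi(2810) = 1120; group ≅ (Z/2810Z)^* ≅ Z/4Z × Z/280Z

The n-th cyclotomic polynomial Φ_2810(x) is the minimal polynomial of zeta_2810 over Q and has degree phi(2810) = 1120. So Q(zeta_2810) is a degree-1120 Galois extension with Galois group (Z/2810Z)^*. By CRT, (Z/2810Z)^* ≅ (Z/2Z)^* × (Z/5Z)^* × (Z/281Z)^*. Each prime-power unit group is (Z/2Z)^* ≅ trivial group (order 1); (Z/5Z)^* ≅ Z/4Z; (Z/281Z)^* ≅ Z/280Z. Hence Gal(Q(zeta_2810)/Q) ≅ Z/4Z × Z/280Z.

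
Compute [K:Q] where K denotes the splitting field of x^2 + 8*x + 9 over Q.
[K:Q] = 2

The discriminant of x^2 + (8)*x + (9) is b^2 - 4c = 64 - (36) = 28. Since 28 is not a perfect square in Q, the polynomial is irreducible over Q. Its two roots generate a degree-2 extension, so [K:Q] = 2.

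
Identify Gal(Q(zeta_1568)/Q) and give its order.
|Gal(Q(zeta_1568)/Q)| = phi(1568) = 672; group ≅ (Z/1568Z)^* ≅ Z/2Z × Z/8Z × Z/42Z

The n-th cyclotomic polynomial Φ_1568(x) is the minimal polynomial of zeta_1568 over Q and has degree phi(1568) = 672. So Q(zeta_1568) is a degree-672 Galois extension with Galois group (Z/1568Z)^*. By CRT, (Z/1568Z)^* ≅ (Z/32Z)^* × (Z/49Z)^*. Each prime-power unit group is (Z/32Z)^* ≅ Z/2Z × Z/8Z; (Z/49Z)^* ≅ Z/42Z. Hence Gal(Q(zeta_1568)/Q) ≅ Z/2Z × Z/8Z × Z/42Z.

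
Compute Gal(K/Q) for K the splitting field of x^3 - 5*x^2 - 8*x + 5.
Gal(K/Q) = S_3 (symmetric group of order 6)

Compute the discriminant of x^3 + (-5)*x^2 + (-8)*x + (5): Δ = 9073. Since Δ is not a rational square, the Galois group is not contained in A_3; it must be the full S_3 (irreducibility of the cubic rules out anything smaller).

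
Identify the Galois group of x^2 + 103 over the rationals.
Gal(K/Q) = Z/2Z (cyclic of order 2)

x^2 + 103 is irreducible over Q since -103 is not a rational square. The splitting field Q(sqrt(-103)) has degree 2 over Q, and its unique nontrivial automorphism is sqrt(-103) ↦ -sqrt(-103). Hence Gal(Q(sqrt(-103))/Q) = Z/2Z.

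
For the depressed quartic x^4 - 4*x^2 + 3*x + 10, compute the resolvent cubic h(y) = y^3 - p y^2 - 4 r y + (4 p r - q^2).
h(y) = y^3 + 4*y^2 - 40*y - 169

Identify coefficients: p = -4, q = 3, r = 10.
Plug into h(y) = y^3 - p y^2 - 4 r y + (4 p r - q^2):
  h(y) = y^3 - (-4) y^2 - 4*(10) y + (4*(-4)*(10) - (3)^2)
       = y^3 + (4) y^2 + (-40) y + (-169).
Simplifying: h(y) = y^3 + 4*y^2 - 40*y - 169.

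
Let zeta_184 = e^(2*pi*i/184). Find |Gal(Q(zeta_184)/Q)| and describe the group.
|Gal(Q(zeta_184)/Q)| = phi(184) = 88; group ≅ (Z/184Z)^* ≅ Z/2Z × Z/2Z × Z/22Z

The n-th cyclotomic polynomial Φ_184(x) is the minimal polynomial of zeta_184 over Q and has degree phi(184) = 88. So Q(zeta_184) is a degree-88 Galois extension with Galois group (Z/184Z)^*. By CRT, (Z/184Z)^* ≅ (Z/8Z)^* × (Z/23Z)^*. Each prime-power unit group is (Z/8Z)^* ≅ Z/2Z × Z/2Z; (Z/23Z)^* ≅ Z/22Z. Hence Gal(Q(zeta_184)/Q) ≅ Z/2Z × Z/2Z × Z/22Z.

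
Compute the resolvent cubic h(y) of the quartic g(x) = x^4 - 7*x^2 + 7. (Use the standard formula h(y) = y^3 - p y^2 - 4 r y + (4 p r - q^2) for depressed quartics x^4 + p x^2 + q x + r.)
h(y) = y^3 + 7*y^2 - 28*y - 196

Identify coefficients: p = -7, q = 0, r = 7.
Plug into h(y) = y^3 - p y^2 - 4 r y + (4 p r - q^2):
  h(y) = y^3 - (-7) y^2 - 4*(7) y + (4*(-7)*(7) - (0)^2)
       = y^3 + (7) y^2 + (-28) y + (-196).
Simplifying: h(y) = y^3 + 7*y^2 - 28*y - 196.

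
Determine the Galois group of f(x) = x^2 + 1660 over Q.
Gal(K/Q) = Z/2Z (cyclic of order 2)

x^2 + 1660 is irreducible over Q since -1660 is not a rational square. The splitting field Q(sqrt(-1660)) has degree 2 over Q, and its unique nontrivial automorphism is sqrt(-1660) ↦ -sqrt(-1660). Hence Gal(Q(sqrt(-1660))/Q) = Z/2Z.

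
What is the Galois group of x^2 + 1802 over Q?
Gal(K/Q) = Z/2Z (cyclic of order 2)

x^2 + 1802 is irreducible over Q since -1802 is not a rational square. The splitting field Q(sqrt(-1802)) has degree 2 over Q, and its unique nontrivial automorphism is sqrt(-1802) ↦ -sqrt(-1802). Hence Gal(Q(sqrt(-1802))/Q) = Z/2Z.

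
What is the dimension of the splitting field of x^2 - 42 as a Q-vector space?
[K:Q] = 2

The polynomial x^2 - 42 is irreducible over Q since 42 is not a perfect square. Its splitting field is Q(sqrt(42)), which has degree 2 over Q.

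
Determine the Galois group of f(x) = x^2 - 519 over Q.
Gal(K/Q) = Z/2Z (cyclic of order 2)

x^2 - 519 is irreducible over Q since 519 is not a rational square. The splitting field Q(sqrt(519)) has degree 2 over Q, and its unique nontrivial automorphism is sqrt(519) ↦ -sqrt(519). Hence Gal(Q(sqrt(519))/Q) = Z/2Z.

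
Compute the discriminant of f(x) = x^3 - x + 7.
Δ = -1319

For x^3 + a x^2 + b x + c the discriminant is Δ = 18 a b c - 4 a^3 c + a^2 b^2 - 4 b^3 - 27 c^2.
Plug a = 0, b = -1, c = 7:
  18*(0)*(-1)*(7) - 4*(0)^3*(7) + (0)^2*(-1)^2 - 4*(-1)^3 - 27*(7)^2
  = 0 + (0) + 0 + (4) + (-1323)
  = -1319.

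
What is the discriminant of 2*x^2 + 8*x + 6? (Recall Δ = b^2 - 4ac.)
Δ = 16

For a quadratic a x^2 + b x + c the discriminant is Δ = b^2 - 4ac = (8)^2 - 4*(2)*(6) = 64 - (48) = 16.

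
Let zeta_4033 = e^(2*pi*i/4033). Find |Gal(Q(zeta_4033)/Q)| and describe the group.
|Gal(Q(zeta_4033)/Q)| = phi(4033) = 3888; group ≅ (Z/4033Z)^* ≅ Z/36Z × Z/108Z

The n-th cyclotomic polynomial Φ_4033(x) is the minimal polynomial of zeta_4033 over Q and has degree phi(4033) = 3888. So Q(zeta_4033) is a degree-3888 Galois extension with Galois group (Z/4033Z)^*. By CRT, (Z/4033Z)^* ≅ (Z/37Z)^* × (Z/109Z)^*. Each prime-power unit group is (Z/37Z)^* ≅ Z/36Z; (Z/109Z)^* ≅ Z/108Z. Hence Gal(Q(zeta_4033)/Q) ≅ Z/36Z × Z/108Z.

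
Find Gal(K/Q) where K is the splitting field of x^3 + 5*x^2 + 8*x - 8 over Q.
Gal(K/Q) = S_3 (symmetric group of order 6)

Compute the discriminant of x^3 + (5)*x^2 + (8)*x + (-8): Δ = -3936. Since Δ is not a rational square, the Galois group is not contained in A_3; it must be the full S_3 (irreducibility of the cubic rules out anything smaller).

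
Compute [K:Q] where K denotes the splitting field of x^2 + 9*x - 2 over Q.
[K:Q] = 2

The discriminant of x^2 + (9)*x + (-2) is b^2 - 4c = 81 - (-8) = 89. Since 89 is not a perfect square in Q, the polynomial is irreducible over Q. Its two roots generate a degree-2 extension, so [K:Q] = 2.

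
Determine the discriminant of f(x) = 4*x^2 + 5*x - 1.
Δ = 41

For a quadratic a x^2 + b x + c the discriminant is Δ = b^2 - 4ac = (5)^2 - 4*(4)*(-1) = 25 - (-16) = 41.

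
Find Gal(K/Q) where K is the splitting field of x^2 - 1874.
Gal(K/Q) = Z/2Z (cyclic of order 2)

x^2 - 1874 is irreducible over Q since 1874 is not a rational square. The splitting field Q(sqrt(1874)) has degree 2 over Q, and its unique nontrivial automorphism is sqrt(1874) ↦ -sqrt(1874). Hence Gal(Q(sqrt(1874))/Q) = Z/2Z.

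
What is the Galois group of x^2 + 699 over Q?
Gal(K/Q) = Z/2Z (cyclic of order 2)

x^2 + 699 is irreducible over Q since -699 is not a rational square. The splitting field Q(sqrt(-699)) has degree 2 over Q, and its unique nontrivial automorphism is sqrt(-699) ↦ -sqrt(-699). Hence Gal(Q(sqrt(-699))/Q) = Z/2Z.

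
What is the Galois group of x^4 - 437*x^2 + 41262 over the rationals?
Gal(K/Q) = V_4 (Klein four-group, Z/2Z × Z/2Z)

f factors as (x^2 - 138)(x^2 - 299), so the splitting field is K = Q(sqrt(138), sqrt(299)). The elements 138, 299, 41262 are all non-squares in Q, so sqrt(138) and sqrt(299) generate independent quadratic extensions. Thus [K:Q] = 4 and Gal(K/Q) is generated by the two order-2 automorphisms sqrt(138) ↦ -sqrt(138) and sqrt(299) ↦ -sqrt(299), giving V_4.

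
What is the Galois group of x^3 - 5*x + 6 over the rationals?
Gal(K/Q) = S_3 (symmetric group of order 6)

Compute the discriminant of x^3 + (0)*x^2 + (-5)*x + (6): Δ = -472. Since Δ is not a rational square, the Galois group is not contained in A_3; it must be the full S_3 (irreducibility of the cubic rules out anything smaller).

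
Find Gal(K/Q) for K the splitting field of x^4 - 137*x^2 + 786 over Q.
Gal(K/Q) = V_4 (Klein four-group, Z/2Z × Z/2Z)

f factors as (x^2 - 131)(x^2 - 6), so the splitting field is K = Q(sqrt(131), sqrt(6)). The elements 131, 6, 786 are all non-squares in Q, so sqrt(131) and sqrt(6) generate independent quadratic extensions. Thus [K:Q] = 4 and Gal(K/Q) is generated by the two order-2 automorphisms sqrt(131) ↦ -sqrt(131) and sqrt(6) ↦ -sqrt(6), giving V_4.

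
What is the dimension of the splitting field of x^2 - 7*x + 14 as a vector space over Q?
[K:Q] = 2

The discriminant of x^2 + (-7)*x + (14) is b^2 - 4c = 49 - (56) = -7. Since -7 is not a perfect square in Q, the polynomial is irreducible over Q. Its two roots generate a degree-2 extension, so [K:Q] = 2.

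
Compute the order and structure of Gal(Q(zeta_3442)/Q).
|Gal(Q(zeta_3442)/Q)| = phi(3442) = 1720; group ≅ (Z/3442Z)^* ≅ Z/1720Z

The n-th cyclotomic polynomial Φ_3442(x) is the minimal polynomial of zeta_3442 over Q and has degree phi(3442) = 1720. So Q(zeta_3442) is a degree-1720 Galois extension with Galois group (Z/3442Z)^*. By CRT, (Z/3442Z)^* ≅ (Z/2Z)^* × (Z/1721Z)^*. Each prime-power unit group is (Z/2Z)^* ≅ trivial group (order 1); (Z/1721Z)^* ≅ Z/1720Z. Hence Gal(Q(zeta_3442)/Q) ≅ Z/1720Z.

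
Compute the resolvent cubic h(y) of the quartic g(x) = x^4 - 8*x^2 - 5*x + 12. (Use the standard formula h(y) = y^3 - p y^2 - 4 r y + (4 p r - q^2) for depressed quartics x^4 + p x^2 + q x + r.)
h(y) = y^3 + 8*y^2 - 48*y - 409

Identify coefficients: p = -8, q = -5, r = 12.
Plug into h(y) = y^3 - p y^2 - 4 r y + (4 p r - q^2):
  h(y) = y^3 - (-8) y^2 - 4*(12) y + (4*(-8)*(12) - (-5)^2)
       = y^3 + (8) y^2 + (-48) y + (-409).
Simplifying: h(y) = y^3 + 8*y^2 - 48*y - 409.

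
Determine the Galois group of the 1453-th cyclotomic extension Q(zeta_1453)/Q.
|Gal(Q(zeta_1453)/Q)| = phi(1453) = 1452; group ≅ (Z/1453Z)^* ≅ Z/1452Z

The n-th cyclotomic polynomial Φ_1453(x) is the minimal polynomial of zeta_1453 over Q and has degree phi(1453) = 1452. So Q(zeta_1453) is a degree-1452 Galois extension with Galois group (Z/1453Z)^*. (Z/1453Z)^* is cyclic since 1453 is an odd prime power (or 4). Hence Gal(Q(zeta_1453)/Q) ≅ Z/1452Z.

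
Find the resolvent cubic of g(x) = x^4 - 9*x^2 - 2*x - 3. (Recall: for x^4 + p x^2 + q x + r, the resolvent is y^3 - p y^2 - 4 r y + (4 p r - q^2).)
h(y) = y^3 + 9*y^2 + 12*y + 104

Identify coefficients: p = -9, q = -2, r = -3.
Plug into h(y) = y^3 - p y^2 - 4 r y + (4 p r - q^2):
  h(y) = y^3 - (-9) y^2 - 4*(-3) y + (4*(-9)*(-3) - (-2)^2)
       = y^3 + (9) y^2 + (12) y + (104).
Simplifying: h(y) = y^3 + 9*y^2 + 12*y + 104.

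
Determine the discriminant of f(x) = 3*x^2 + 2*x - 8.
Δ = 100

For a quadratic a x^2 + b x + c the discriminant is Δ = b^2 - 4ac = (2)^2 - 4*(3)*(-8) = 4 - (-96) = 100.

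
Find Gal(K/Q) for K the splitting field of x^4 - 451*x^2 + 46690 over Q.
Gal(K/Q) = V_4 (Klein four-group, Z/2Z × Z/2Z)

f factors as (x^2 - 161)(x^2 - 290), so the splitting field is K = Q(sqrt(161), sqrt(290)). The elements 161, 290, 46690 are all non-squares in Q, so sqrt(161) and sqrt(290) generate independent quadratic extensions. Thus [K:Q] = 4 and Gal(K/Q) is generated by the two order-2 automorphisms sqrt(161) ↦ -sqrt(161) and sqrt(290) ↦ -sqrt(290), giving V_4.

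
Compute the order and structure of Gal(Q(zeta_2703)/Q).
|Gal(Q(zeta_2703)/Q)| = phi(2703) = 1664; group ≅ (Z/2703Z)^* ≅ Z/2Z × Z/16Z × Z/52Z

The n-th cyclotomic polynomial Φ_2703(x) is the minimal polynomial of zeta_2703 over Q and has degree phi(2703) = 1664. So Q(zeta_2703) is a degree-1664 Galois extension with Galois group (Z/2703Z)^*. By CRT, (Z/2703Z)^* ≅ (Z/3Z)^* × (Z/17Z)^* × (Z/53Z)^*. Each prime-power unit group is (Z/3Z)^* ≅ Z/2Z; (Z/17Z)^* ≅ Z/16Z; (Z/53Z)^* ≅ Z/52Z. Hence Gal(Q(zeta_2703)/Q) ≅ Z/2Z × Z/16Z × Z/52Z.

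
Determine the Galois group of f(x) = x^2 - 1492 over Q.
Gal(K/Q) = Z/2Z (cyclic of order 2)

x^2 - 1492 is irreducible over Q since 1492 is not a rational square. The splitting field Q(sqrt(1492)) has degree 2 over Q, and its unique nontrivial automorphism is sqrt(1492) ↦ -sqrt(1492). Hence Gal(Q(sqrt(1492))/Q) = Z/2Z.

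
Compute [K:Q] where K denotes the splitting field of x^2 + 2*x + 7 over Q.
[K:Q] = 2

The discriminant of x^2 + (2)*x + (7) is b^2 - 4c = 4 - (28) = -24. Since -24 is not a perfect square in Q, the polynomial is irreducible over Q. Its two roots generate a degree-2 extension, so [K:Q] = 2.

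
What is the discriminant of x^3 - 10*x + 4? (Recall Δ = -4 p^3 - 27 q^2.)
Δ = 3568

For a depressed cubic x^3 + p x + q the discriminant is Δ = -4 p^3 - 27 q^2 = -4*(-10)^3 - 27*(4)^2 = 4000 - 432 = 3568.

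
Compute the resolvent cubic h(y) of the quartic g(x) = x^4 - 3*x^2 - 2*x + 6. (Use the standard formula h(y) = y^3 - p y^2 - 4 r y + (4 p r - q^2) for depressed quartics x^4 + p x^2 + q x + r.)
h(y) = y^3 + 3*y^2 - 24*y - 76

Identify coefficients: p = -3, q = -2, r = 6.
Plug into h(y) = y^3 - p y^2 - 4 r y + (4 p r - q^2):
  h(y) = y^3 - (-3) y^2 - 4*(6) y + (4*(-3)*(6) - (-2)^2)
       = y^3 + (3) y^2 + (-24) y + (-76).
Simplifying: h(y) = y^3 + 3*y^2 - 24*y - 76.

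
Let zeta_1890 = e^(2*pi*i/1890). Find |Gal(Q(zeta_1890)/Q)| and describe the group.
|Gal(Q(zeta_1890)/Q)| = phi(1890) = 432; group ≅ (Z/1890Z)^* ≅ Z/4Z × Z/6Z × Z/18Z

The n-th cyclotomic polynomial Φ_1890(x) is the minimal polynomial of zeta_1890 over Q and has degree phi(1890) = 432. So Q(zeta_1890) is a degree-432 Galois extension with Galois group (Z/1890Z)^*. By CRT, (Z/1890Z)^* ≅ (Z/2Z)^* × (Z/27Z)^* × (Z/5Z)^* × (Z/7Z)^*. Each prime-power unit group is (Z/2Z)^* ≅ trivial group (order 1); (Z/27Z)^* ≅ Z/18Z; (Z/5Z)^* ≅ Z/4Z; (Z/7Z)^* ≅ Z/6Z. Hence Gal(Q(zeta_1890)/Q) ≅ Z/4Z × Z/6Z × Z/18Z.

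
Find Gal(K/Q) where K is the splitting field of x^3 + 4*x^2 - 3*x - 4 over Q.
Gal(K/Q) = S_3 (symmetric group of order 6)

Compute the discriminant of x^3 + (4)*x^2 + (-3)*x + (-4): Δ = 1708. Since Δ is not a rational square, the Galois group is not contained in A_3; it must be the full S_3 (irreducibility of the cubic rules out anything smaller).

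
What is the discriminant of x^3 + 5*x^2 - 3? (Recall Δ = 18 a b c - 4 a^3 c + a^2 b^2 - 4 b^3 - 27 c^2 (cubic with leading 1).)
Δ = 1257

For x^3 + a x^2 + b x + c the discriminant is Δ = 18 a b c - 4 a^3 c + a^2 b^2 - 4 b^3 - 27 c^2.
Plug a = 5, b = 0, c = -3:
  18*(5)*(0)*(-3) - 4*(5)^3*(-3) + (5)^2*(0)^2 - 4*(0)^3 - 27*(-3)^2
  = 0 + (1500) + 0 + (0) + (-243)
  = 1257.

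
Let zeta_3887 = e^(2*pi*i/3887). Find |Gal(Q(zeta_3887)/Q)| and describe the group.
|Gal(Q(zeta_3887)/Q)| = phi(3887) = 3432; group ≅ (Z/3887Z)^* ≅ Z/22Z × Z/156Z

The n-th cyclotomic polynomial Φ_3887(x) is the minimal polynomial of zeta_3887 over Q and has degree phi(3887) = 3432. So Q(zeta_3887) is a degree-3432 Galois extension with Galois group (Z/3887Z)^*. By CRT, (Z/3887Z)^* ≅ (Z/169Z)^* × (Z/23Z)^*. Each prime-power unit group is (Z/169Z)^* ≅ Z/156Z; (Z/23Z)^* ≅ Z/22Z. Hence Gal(Q(zeta_3887)/Q) ≅ Z/22Z × Z/156Z.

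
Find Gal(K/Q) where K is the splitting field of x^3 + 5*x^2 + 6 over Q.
Gal(K/Q) = S_3 (symmetric group of order 6)

Compute the discriminant of x^3 + (5)*x^2 + (0)*x + (6): Δ = -3972. Since Δ is not a rational square, the Galois group is not contained in A_3; it must be the full S_3 (irreducibility of the cubic rules out anything smaller).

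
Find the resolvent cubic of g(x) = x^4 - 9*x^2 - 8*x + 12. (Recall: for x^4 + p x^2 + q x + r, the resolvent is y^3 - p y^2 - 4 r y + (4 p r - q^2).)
h(y) = y^3 + 9*y^2 - 48*y - 496

Identify coefficients: p = -9, q = -8, r = 12.
Plug into h(y) = y^3 - p y^2 - 4 r y + (4 p r - q^2):
  h(y) = y^3 - (-9) y^2 - 4*(12) y + (4*(-9)*(12) - (-8)^2)
       = y^3 + (9) y^2 + (-48) y + (-496).
Simplifying: h(y) = y^3 + 9*y^2 - 48*y - 496.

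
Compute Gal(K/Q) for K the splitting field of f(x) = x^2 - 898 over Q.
Gal(K/Q) = Z/2Z (cyclic of order 2)

x^2 - 898 is irreducible over Q since 898 is not a rational square. The splitting field Q(sqrt(898)) has degree 2 over Q, and its unique nontrivial automorphism is sqrt(898) ↦ -sqrt(898). Hence Gal(Q(sqrt(898))/Q) = Z/2Z.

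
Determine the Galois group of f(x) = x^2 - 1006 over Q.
Gal(K/Q) = Z/2Z (cyclic of order 2)

x^2 - 1006 is irreducible over Q since 1006 is not a rational square. The splitting field Q(sqrt(1006)) has degree 2 over Q, and its unique nontrivial automorphism is sqrt(1006) ↦ -sqrt(1006). Hence Gal(Q(sqrt(1006))/Q) = Z/2Z.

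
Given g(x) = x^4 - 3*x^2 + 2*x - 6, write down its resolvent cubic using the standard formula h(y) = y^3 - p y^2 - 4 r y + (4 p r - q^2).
h(y) = y^3 + 3*y^2 + 24*y + 68

Identify coefficients: p = -3, q = 2, r = -6.
Plug into h(y) = y^3 - p y^2 - 4 r y + (4 p r - q^2):
  h(y) = y^3 - (-3) y^2 - 4*(-6) y + (4*(-3)*(-6) - (2)^2)
       = y^3 + (3) y^2 + (24) y + (68).
Simplifying: h(y) = y^3 + 3*y^2 + 24*y + 68.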